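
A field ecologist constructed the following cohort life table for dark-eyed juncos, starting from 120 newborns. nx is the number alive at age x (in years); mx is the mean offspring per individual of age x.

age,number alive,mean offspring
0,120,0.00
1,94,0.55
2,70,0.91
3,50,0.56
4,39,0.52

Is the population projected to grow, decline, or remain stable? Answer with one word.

lx = nx/n0 = nx/120: 1, 0.78333…, 0.58333…, 0.41667…, 0.325
R0 = Σ lx·mx = 0 + 0.430833… + 0.530833… + 0.233333… + 0.169 = 1.364…
R0 > 1, so the population is growing.

growing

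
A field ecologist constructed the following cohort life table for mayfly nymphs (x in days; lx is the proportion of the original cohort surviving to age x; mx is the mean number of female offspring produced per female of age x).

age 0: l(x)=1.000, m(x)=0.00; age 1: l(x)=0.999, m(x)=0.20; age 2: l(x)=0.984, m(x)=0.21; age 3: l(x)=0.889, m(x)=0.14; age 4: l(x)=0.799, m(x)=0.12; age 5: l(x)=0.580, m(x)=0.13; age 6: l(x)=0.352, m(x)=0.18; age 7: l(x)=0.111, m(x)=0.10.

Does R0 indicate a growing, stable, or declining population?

R0 = Σ lx·mx = 0 + 0.1998 + 0.20664 + 0.12446 + 0.09588 + 0.0754 + 0.06336 + 0.0111 = 0.77664
R0 < 1, so the population is declining.

declining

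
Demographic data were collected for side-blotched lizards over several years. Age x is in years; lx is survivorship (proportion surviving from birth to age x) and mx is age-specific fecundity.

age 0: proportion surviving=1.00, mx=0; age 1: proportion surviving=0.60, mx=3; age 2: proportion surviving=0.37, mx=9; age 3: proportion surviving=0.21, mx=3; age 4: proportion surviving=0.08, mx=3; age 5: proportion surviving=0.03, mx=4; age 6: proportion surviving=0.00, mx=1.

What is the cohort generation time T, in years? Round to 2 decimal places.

1.95

lx·mx: 0, 1.8, 3.33, 0.63, 0.24, 0.12, 0 → R0 = 6.12
x·lx·mx: 0, 1.8, 6.66, 1.89, 0.96, 0.6, 0 → Σ = 11.91
T = 11.91 / 6.12 = 1.946078… → 1.95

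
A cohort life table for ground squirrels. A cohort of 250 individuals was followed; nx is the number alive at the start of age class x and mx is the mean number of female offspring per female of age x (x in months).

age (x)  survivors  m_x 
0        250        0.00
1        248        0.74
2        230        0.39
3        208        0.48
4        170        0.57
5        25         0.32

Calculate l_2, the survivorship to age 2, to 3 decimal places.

l_2 = n_2/n_0 = 230/250 = 0.92 → 0.920

0.920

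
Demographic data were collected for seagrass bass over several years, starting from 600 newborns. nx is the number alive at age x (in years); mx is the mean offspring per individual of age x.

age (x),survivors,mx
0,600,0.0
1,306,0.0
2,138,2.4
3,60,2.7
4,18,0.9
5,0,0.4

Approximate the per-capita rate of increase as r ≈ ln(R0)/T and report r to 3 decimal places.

-0.069

lx = nx/n0 = nx/600: 1, 0.51, 0.23, 0.1, 0.03, 0
R0 = Σ lx·mx = 0 + 0 + 0.552 + 0.27 + 0.027 + 0 = 0.849
Σ x·lx·mx = 2.022; T = 2.022/0.849 = 2.38163…
r ≈ ln(R0)/T = ln(0.849)/2.38163… = -0.06873… → -0.069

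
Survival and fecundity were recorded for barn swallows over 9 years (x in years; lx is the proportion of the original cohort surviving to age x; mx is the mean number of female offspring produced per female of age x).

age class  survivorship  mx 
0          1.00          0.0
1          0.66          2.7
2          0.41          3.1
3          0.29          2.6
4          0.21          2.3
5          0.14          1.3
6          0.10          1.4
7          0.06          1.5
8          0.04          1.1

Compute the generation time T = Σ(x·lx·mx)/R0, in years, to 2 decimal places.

2.37

lx·mx: 0, 1.782, 1.271, 0.754, 0.483, 0.182, 0.14, 0.09, 0.044 → R0 = 4.746
x·lx·mx: 0, 1.782, 2.542, 2.262, 1.932, 0.91, 0.84, 0.63, 0.352 → Σ = 11.25
T = 11.25 / 4.746 = 2.370417… → 2.37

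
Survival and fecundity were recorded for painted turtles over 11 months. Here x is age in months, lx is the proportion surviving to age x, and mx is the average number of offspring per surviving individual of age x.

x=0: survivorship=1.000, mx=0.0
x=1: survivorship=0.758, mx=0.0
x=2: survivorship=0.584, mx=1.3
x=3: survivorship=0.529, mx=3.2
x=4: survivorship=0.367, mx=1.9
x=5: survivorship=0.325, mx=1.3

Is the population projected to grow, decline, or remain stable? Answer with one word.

R0 = Σ lx·mx = 0 + 0 + 0.7592 + 1.6928 + 0.6973 + 0.4225 = 3.5718
R0 > 1, so the population is growing.

growing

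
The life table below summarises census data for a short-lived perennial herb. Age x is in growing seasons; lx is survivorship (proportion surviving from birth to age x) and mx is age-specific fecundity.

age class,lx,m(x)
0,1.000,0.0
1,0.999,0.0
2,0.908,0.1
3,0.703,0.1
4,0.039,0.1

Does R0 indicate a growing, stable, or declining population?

declining

R0 = Σ lx·mx = 0 + 0 + 0.0908 + 0.0703 + 0.0039 = 0.165
R0 < 1, so the population is declining.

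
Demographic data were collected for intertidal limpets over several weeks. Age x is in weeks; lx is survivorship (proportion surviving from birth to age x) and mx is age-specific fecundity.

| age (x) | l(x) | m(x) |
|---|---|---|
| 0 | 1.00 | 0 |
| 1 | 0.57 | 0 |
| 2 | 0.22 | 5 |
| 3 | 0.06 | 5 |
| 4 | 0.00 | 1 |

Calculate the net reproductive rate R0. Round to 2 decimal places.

lx·mx by age: 0, 0, 1.1, 0.3, 0
R0 = Σ lx·mx = 1.4 → 1.40

1.40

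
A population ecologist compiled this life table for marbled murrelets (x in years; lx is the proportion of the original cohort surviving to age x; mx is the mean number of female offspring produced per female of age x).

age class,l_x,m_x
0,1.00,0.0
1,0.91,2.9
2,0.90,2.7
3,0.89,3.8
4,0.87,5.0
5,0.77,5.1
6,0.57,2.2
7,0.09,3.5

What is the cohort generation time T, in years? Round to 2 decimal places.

lx·mx: 0, 2.639, 2.43, 3.382, 4.35, 3.927, 1.254, 0.315 → R0 = 18.297
x·lx·mx: 0, 2.639, 4.86, 10.146, 17.4, 19.635, 7.524, 2.205 → Σ = 64.409
T = 64.409 / 18.297 = 3.520195… → 3.52

3.52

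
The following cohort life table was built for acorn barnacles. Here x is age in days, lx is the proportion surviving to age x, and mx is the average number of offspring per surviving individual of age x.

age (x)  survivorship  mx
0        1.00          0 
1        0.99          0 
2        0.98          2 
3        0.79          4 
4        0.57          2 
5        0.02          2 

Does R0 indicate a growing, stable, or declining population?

R0 = Σ lx·mx = 0 + 0 + 1.96 + 3.16 + 1.14 + 0.04 = 6.3
R0 > 1, so the population is growing.

growing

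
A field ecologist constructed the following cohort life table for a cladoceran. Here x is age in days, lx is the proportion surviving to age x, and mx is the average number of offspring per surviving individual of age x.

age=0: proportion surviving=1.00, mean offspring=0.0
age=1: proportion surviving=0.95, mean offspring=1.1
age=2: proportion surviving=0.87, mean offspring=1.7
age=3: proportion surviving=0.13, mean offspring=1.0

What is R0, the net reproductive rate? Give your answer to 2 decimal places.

lx·mx by age: 0, 1.045, 1.479, 0.13
R0 = Σ lx·mx = 2.654 → 2.65

2.65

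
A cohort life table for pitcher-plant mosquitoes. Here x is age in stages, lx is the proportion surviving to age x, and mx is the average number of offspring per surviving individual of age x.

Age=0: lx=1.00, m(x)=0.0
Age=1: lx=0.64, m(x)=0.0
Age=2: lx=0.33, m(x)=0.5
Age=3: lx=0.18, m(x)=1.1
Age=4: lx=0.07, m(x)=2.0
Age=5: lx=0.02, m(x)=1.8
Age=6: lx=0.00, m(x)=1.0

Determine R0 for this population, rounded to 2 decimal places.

lx·mx by age: 0, 0, 0.165, 0.198, 0.14, 0.036, 0
R0 = Σ lx·mx = 0.539 → 0.54

0.54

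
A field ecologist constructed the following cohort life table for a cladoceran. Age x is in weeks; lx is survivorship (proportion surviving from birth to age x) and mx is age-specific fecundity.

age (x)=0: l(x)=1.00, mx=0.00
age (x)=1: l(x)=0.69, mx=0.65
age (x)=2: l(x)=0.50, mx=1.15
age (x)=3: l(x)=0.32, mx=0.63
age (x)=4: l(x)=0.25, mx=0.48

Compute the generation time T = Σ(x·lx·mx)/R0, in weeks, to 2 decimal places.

1.99

lx·mx: 0, 0.4485, 0.575, 0.2016, 0.12 → R0 = 1.3451
x·lx·mx: 0, 0.4485, 1.15, 0.6048, 0.48 → Σ = 2.6833
T = 2.6833 / 1.3451 = 1.99487… → 1.99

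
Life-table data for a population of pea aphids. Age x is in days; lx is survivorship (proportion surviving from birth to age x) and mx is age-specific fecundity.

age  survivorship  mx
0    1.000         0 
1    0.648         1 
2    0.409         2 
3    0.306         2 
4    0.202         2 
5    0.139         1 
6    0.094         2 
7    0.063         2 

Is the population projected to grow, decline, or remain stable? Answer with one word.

growing

R0 = Σ lx·mx = 0 + 0.648 + 0.818 + 0.612 + 0.404 + 0.139 + 0.188 + 0.126 = 2.935
R0 > 1, so the population is growing.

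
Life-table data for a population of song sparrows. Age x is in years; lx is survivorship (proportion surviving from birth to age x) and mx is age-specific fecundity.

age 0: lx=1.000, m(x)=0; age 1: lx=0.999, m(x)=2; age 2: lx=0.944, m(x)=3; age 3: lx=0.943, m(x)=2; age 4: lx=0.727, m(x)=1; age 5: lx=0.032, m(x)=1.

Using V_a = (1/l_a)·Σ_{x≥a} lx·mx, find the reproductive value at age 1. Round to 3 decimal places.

7.482

lx·mx for x ≥ 1: 1.998, 2.832, 1.886, 0.727, 0.032 → sum = 7.475
V_1 = 7.475 / l_1 = 7.475 / 0.999 = 7.482482… → 7.482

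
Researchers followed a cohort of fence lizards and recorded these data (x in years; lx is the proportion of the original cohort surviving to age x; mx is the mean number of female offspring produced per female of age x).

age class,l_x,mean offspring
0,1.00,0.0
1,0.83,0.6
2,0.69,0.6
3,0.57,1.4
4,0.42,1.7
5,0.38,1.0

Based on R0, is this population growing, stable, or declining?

R0 = Σ lx·mx = 0 + 0.498 + 0.414 + 0.798 + 0.714 + 0.38 = 2.804
R0 > 1, so the population is growing.

growing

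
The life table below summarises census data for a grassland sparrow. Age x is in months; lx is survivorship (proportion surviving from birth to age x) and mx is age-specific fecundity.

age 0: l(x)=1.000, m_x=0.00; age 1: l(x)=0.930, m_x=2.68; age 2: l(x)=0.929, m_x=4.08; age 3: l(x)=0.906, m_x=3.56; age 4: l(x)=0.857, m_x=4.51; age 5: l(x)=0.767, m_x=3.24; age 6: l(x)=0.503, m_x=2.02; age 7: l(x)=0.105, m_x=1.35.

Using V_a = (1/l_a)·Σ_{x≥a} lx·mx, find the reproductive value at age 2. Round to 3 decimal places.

15.634

lx·mx for x ≥ 2: 3.79032, 3.22536, 3.86507, 2.48508, 1.01606, 0.14175 → sum = 14.52364
V_2 = 14.52364 / l_2 = 14.52364 / 0.929 = 15.633628… → 15.634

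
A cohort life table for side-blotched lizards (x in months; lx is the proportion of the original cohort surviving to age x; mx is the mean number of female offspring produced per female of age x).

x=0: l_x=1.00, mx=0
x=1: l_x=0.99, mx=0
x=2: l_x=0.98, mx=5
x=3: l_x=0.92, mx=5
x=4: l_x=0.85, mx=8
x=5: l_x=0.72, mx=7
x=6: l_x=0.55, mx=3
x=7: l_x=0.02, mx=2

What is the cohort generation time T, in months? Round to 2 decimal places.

lx·mx: 0, 0, 4.9, 4.6, 6.8, 5.04, 1.65, 0.04 → R0 = 23.03
x·lx·mx: 0, 0, 9.8, 13.8, 27.2, 25.2, 9.9, 0.28 → Σ = 86.18
T = 86.18 / 23.03 = 3.742076… → 3.74

3.74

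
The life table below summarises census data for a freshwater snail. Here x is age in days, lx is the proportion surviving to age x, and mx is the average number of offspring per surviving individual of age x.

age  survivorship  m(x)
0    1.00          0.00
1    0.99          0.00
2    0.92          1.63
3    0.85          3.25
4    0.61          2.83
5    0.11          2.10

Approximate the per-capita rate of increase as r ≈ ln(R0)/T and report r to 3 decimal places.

R0 = Σ lx·mx = 0 + 0 + 1.4996 + 2.7625 + 1.7263 + 0.231 = 6.2194
Σ x·lx·mx = 19.3469; T = 19.3469/6.2194 = 3.11073…
r ≈ ln(R0)/T = ln(6.2194)/3.11073… = 0.58754… → 0.588

0.588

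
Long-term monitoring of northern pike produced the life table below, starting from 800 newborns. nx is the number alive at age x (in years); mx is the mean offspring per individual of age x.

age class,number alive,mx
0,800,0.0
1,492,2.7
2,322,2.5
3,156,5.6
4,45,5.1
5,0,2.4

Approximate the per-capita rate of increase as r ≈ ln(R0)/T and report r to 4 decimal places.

0.6984

lx = nx/n0 = nx/800: 1, 0.615, 0.4025, 0.195, 0.05625, 0
R0 = Σ lx·mx = 0 + 1.6605 + 1.00625 + 1.092 + 0.28688… + 0 = 4.045625
Σ x·lx·mx = 8.0965; T = 8.0965/4.045625 = 2.0013…
r ≈ ln(R0)/T = ln(4.045625)/2.0013… = 0.698365… → 0.6984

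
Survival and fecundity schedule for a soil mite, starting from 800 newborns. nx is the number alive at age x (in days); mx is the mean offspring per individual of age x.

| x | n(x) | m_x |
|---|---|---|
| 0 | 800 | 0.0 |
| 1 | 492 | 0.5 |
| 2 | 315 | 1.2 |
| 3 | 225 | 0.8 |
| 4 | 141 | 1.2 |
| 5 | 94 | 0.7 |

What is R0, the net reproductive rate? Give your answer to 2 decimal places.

1.30

lx = nx/n0 = nx/800: 1, 0.615, 0.39375, 0.28125, 0.17625, 0.1175
lx·mx by age: 0, 0.3075, 0.4725, 0.225, 0.2115, 0.08225
R0 = Σ lx·mx = 1.29875 → 1.30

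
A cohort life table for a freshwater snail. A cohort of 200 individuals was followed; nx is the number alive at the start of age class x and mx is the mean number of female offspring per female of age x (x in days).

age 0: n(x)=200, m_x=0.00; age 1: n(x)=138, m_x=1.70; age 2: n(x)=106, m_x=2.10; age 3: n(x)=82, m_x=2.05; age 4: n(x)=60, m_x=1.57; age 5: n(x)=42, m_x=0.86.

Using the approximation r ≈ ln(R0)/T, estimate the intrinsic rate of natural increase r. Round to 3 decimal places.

0.577

lx = nx/n0 = nx/200: 1, 0.69, 0.53, 0.41, 0.3, 0.21
R0 = Σ lx·mx = 0 + 1.173 + 1.113 + 0.8405 + 0.471 + 0.1806 = 3.7781
Σ x·lx·mx = 8.7075; T = 8.7075/3.7781 = 2.30473…
r ≈ ln(R0)/T = ln(3.7781)/2.30473… = 0.57674… → 0.577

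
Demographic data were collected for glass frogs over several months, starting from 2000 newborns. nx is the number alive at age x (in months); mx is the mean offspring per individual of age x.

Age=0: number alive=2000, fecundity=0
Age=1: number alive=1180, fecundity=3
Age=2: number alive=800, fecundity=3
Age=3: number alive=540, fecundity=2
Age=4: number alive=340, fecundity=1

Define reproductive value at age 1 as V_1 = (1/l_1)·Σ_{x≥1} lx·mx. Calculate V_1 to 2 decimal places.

6.24

lx = nx/n0 = nx/2000: 1, 0.59, 0.4, 0.27, 0.17
lx·mx for x ≥ 1: 1.77, 1.2, 0.54, 0.17 → sum = 3.68
V_1 = 3.68 / l_1 = 3.68 / 0.59 = 6.237288… → 6.24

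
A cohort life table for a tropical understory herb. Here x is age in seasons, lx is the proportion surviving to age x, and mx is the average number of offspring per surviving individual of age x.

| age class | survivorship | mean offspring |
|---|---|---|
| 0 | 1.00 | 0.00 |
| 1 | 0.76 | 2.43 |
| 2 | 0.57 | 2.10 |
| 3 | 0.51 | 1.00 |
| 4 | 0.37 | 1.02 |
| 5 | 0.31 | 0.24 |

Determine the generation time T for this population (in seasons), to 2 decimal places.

lx·mx: 0, 1.8468, 1.197, 0.51, 0.3774, 0.0744 → R0 = 4.0056
x·lx·mx: 0, 1.8468, 2.394, 1.53, 1.5096, 0.372 → Σ = 7.6524
T = 7.6524 / 4.0056 = 1.910425… → 1.91

1.91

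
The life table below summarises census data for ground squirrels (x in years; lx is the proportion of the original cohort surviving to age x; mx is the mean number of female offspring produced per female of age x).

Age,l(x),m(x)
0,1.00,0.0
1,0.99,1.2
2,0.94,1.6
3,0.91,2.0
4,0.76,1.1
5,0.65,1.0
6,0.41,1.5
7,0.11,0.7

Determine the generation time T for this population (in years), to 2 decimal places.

lx·mx: 0, 1.188, 1.504, 1.82, 0.836, 0.65, 0.615, 0.077 → R0 = 6.69
x·lx·mx: 0, 1.188, 3.008, 5.46, 3.344, 3.25, 3.69, 0.539 → Σ = 20.479
T = 20.479 / 6.69 = 3.061136… → 3.06

3.06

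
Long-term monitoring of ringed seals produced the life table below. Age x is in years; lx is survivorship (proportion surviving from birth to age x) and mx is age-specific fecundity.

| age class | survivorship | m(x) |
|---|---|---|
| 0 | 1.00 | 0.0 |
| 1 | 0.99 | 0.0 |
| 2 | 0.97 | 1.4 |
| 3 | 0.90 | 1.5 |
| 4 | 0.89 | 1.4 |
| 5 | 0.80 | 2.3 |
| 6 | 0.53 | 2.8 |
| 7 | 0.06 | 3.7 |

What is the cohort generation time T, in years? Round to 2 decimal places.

lx·mx: 0, 0, 1.358, 1.35, 1.246, 1.84, 1.484, 0.222 → R0 = 7.5
x·lx·mx: 0, 0, 2.716, 4.05, 4.984, 9.2, 8.904, 1.554 → Σ = 31.408
T = 31.408 / 7.5 = 4.187733… → 4.19

4.19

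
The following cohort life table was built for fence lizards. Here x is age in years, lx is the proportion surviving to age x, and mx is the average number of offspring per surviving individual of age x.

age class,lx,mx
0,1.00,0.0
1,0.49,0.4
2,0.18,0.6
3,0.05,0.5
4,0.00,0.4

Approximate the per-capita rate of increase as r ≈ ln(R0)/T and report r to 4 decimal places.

-0.7510

R0 = Σ lx·mx = 0 + 0.196 + 0.108 + 0.025 + 0 = 0.329
Σ x·lx·mx = 0.487; T = 0.487/0.329 = 1.48024…
r ≈ ln(R0)/T = ln(0.329)/1.48024… = -0.751024… → -0.7510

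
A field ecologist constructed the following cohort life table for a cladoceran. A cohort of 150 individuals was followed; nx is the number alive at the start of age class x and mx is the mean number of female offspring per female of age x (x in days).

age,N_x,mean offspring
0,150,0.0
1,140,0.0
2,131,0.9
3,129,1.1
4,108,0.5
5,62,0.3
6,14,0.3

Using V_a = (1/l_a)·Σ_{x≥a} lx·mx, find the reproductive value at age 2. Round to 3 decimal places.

lx = nx/n0 = nx/150: 1, 0.93333…, 0.87333…, 0.86, 0.72, 0.41333…, 0.09333…
lx·mx for x ≥ 2: 0.786…, 0.946, 0.36, 0.124…, 0.028… → sum = 2.244…
V_2 = 2.244… / l_2 = 2.244… / 0.873333… = 2.569466… → 2.569

2.569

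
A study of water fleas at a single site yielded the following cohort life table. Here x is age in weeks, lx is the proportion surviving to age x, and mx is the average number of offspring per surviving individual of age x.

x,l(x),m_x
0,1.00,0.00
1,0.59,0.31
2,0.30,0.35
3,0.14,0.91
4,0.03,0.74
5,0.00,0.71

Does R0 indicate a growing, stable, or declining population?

R0 = Σ lx·mx = 0 + 0.1829 + 0.105 + 0.1274 + 0.0222 + 0 = 0.4375
R0 < 1, so the population is declining.

declining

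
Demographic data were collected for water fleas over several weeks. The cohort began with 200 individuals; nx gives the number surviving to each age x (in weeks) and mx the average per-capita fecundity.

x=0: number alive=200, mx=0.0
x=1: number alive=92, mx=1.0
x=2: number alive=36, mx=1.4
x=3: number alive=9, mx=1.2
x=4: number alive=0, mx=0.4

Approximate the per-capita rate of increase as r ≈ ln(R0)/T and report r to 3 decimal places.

lx = nx/n0 = nx/200: 1, 0.46, 0.18, 0.045, 0
R0 = Σ lx·mx = 0 + 0.46 + 0.252 + 0.054 + 0 = 0.766
Σ x·lx·mx = 1.126; T = 1.126/0.766 = 1.46997…
r ≈ ln(R0)/T = ln(0.766)/1.46997… = -0.18135… → -0.181

-0.181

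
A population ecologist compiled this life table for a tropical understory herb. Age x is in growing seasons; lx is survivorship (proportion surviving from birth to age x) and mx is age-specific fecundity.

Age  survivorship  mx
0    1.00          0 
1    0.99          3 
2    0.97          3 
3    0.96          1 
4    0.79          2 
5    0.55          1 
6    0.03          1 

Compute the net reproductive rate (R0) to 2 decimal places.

lx·mx by age: 0, 2.97, 2.91, 0.96, 1.58, 0.55, 0.03
R0 = Σ lx·mx = 9 → 9.00

9.00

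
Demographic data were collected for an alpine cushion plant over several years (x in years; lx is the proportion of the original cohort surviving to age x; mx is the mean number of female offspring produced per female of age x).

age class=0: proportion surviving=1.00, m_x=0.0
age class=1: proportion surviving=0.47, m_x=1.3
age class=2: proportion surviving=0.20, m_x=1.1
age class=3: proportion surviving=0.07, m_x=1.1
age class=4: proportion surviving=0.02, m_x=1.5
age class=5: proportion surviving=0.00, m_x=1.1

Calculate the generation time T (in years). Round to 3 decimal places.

1.495

lx·mx: 0, 0.611, 0.22, 0.077, 0.03, 0 → R0 = 0.938
x·lx·mx: 0, 0.611, 0.44, 0.231, 0.12, 0 → Σ = 1.402
T = 1.402 / 0.938 = 1.49467… → 1.495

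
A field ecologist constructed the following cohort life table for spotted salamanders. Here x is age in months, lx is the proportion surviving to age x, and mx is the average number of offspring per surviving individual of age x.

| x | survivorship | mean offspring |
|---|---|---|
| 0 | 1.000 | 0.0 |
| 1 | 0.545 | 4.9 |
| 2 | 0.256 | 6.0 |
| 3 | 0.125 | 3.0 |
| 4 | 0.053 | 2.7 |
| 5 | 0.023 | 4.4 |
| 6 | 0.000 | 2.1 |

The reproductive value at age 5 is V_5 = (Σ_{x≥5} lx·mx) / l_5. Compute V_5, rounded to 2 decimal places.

lx·mx for x ≥ 5: 0.1012, 0 → sum = 0.1012
V_5 = 0.1012 / l_5 = 0.1012 / 0.023 = 4.4 → 4.40

4.40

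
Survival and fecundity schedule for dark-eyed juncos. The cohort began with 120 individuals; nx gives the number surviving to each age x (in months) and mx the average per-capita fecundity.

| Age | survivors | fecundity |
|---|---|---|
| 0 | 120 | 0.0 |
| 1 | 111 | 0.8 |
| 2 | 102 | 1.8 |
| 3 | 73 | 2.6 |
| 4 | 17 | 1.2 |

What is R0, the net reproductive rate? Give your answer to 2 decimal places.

4.02

lx = nx/n0 = nx/120: 1, 0.925, 0.85, 0.60833…, 0.14167…
lx·mx by age: 0, 0.74, 1.53, 1.581667…, 0.17…
R0 = Σ lx·mx = 4.021667… → 4.02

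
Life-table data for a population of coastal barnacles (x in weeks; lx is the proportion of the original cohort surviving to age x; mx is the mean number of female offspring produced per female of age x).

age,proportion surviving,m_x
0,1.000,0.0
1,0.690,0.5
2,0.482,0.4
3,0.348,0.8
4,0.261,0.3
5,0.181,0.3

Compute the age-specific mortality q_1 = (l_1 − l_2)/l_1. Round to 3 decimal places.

q_1 = (l_1 − l_2) / l_1 = (0.69 − 0.482) / 0.69
     = 0.208 / 0.69 = 0.301449… → 0.301

0.301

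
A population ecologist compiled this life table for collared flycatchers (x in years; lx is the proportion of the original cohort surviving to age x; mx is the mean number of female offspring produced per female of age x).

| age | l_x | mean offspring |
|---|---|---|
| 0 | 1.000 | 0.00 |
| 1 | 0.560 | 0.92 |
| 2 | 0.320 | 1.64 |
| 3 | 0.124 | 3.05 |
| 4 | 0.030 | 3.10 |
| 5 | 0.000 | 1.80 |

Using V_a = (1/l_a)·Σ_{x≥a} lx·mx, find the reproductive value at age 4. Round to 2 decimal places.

3.10

lx·mx for x ≥ 4: 0.093, 0 → sum = 0.093
V_4 = 0.093 / l_4 = 0.093 / 0.03 = 3.1 → 3.10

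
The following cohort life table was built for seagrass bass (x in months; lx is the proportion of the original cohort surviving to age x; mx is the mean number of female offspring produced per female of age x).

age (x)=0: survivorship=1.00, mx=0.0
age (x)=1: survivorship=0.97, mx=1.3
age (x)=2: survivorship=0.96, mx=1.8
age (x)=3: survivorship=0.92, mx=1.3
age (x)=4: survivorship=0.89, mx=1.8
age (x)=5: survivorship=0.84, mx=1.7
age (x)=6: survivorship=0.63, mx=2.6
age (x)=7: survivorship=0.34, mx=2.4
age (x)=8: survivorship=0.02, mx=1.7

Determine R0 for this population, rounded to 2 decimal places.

lx·mx by age: 0, 1.261, 1.728, 1.196, 1.602, 1.428, 1.638, 0.816, 0.034
R0 = Σ lx·mx = 9.703 → 9.70

9.70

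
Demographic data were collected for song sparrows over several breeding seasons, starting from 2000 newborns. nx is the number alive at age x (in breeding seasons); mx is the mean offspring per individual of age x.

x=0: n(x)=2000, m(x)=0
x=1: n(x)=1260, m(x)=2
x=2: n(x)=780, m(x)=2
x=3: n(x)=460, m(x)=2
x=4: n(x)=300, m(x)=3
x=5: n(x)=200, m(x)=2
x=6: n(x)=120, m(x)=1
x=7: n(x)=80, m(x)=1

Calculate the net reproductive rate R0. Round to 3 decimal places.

3.250

lx = nx/n0 = nx/2000: 1, 0.63, 0.39, 0.23, 0.15, 0.1, 0.06, 0.04
lx·mx by age: 0, 1.26, 0.78, 0.46, 0.45, 0.2, 0.06, 0.04
R0 = Σ lx·mx = 3.25 → 3.250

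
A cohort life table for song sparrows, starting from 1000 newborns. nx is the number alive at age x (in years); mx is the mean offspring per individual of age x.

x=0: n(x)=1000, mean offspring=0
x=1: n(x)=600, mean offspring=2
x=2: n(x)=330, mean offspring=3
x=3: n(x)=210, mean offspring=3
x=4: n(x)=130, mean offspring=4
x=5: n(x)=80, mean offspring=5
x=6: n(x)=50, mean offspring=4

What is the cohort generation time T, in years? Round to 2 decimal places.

2.63

lx = nx/n0 = nx/1000: 1, 0.6, 0.33, 0.21, 0.13, 0.08, 0.05
lx·mx: 0, 1.2, 0.99, 0.63, 0.52, 0.4, 0.2 → R0 = 3.94
x·lx·mx: 0, 1.2, 1.98, 1.89, 2.08, 2, 1.2 → Σ = 10.35
T = 10.35 / 3.94 = 2.626904… → 2.63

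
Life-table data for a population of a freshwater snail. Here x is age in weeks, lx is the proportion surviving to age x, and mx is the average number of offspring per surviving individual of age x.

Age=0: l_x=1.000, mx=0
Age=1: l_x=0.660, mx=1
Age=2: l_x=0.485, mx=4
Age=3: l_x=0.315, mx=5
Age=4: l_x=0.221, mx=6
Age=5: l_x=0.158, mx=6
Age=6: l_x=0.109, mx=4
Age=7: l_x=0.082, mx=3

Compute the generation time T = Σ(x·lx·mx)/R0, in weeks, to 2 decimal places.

3.32

lx·mx: 0, 0.66, 1.94, 1.575, 1.326, 0.948, 0.436, 0.246 → R0 = 7.131
x·lx·mx: 0, 0.66, 3.88, 4.725, 5.304, 4.74, 2.616, 1.722 → Σ = 23.647
T = 23.647 / 7.131 = 3.316085… → 3.32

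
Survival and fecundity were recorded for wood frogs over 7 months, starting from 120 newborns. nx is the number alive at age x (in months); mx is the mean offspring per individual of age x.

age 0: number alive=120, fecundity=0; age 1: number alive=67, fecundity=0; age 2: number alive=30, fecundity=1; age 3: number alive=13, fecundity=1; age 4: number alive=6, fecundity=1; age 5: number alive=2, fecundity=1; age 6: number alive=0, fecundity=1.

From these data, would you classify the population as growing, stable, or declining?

declining

lx = nx/n0 = nx/120: 1, 0.55833…, 0.25, 0.10833…, 0.05, 0.01667…, 0
R0 = Σ lx·mx = 0 + 0 + 0.25 + 0.108333… + 0.05 + 0.016667… + 0 = 0.425…
R0 < 1, so the population is declining.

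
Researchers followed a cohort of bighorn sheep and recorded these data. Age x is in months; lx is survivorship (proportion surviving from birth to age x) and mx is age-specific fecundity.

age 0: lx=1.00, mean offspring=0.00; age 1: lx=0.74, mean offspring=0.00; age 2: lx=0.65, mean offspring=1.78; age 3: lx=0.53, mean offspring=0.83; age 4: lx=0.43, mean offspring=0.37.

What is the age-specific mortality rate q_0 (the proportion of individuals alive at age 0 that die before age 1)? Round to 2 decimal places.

0.26

q_0 = (l_0 − l_1) / l_0 = (1 − 0.74) / 1
     = 0.26 / 1 = 0.26 → 0.26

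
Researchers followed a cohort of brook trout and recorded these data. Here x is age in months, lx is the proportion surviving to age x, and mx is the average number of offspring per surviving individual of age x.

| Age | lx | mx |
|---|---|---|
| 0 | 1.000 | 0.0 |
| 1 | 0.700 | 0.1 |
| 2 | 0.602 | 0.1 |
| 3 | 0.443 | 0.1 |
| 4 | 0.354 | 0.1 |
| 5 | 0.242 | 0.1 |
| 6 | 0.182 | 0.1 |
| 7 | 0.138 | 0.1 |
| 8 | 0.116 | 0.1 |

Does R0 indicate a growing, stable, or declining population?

R0 = Σ lx·mx = 0 + 0.07 + 0.0602 + 0.0443 + 0.0354 + 0.0242 + 0.0182 + 0.0138 + 0.0116 = 0.2777
R0 < 1, so the population is declining.

declining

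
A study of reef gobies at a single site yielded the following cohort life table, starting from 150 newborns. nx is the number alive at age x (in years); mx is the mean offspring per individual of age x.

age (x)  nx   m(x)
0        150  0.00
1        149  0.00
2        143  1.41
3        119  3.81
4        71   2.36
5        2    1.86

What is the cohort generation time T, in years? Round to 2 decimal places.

2.97

lx = nx/n0 = nx/150: 1, 0.99333…, 0.95333…, 0.79333…, 0.47333…, 0.01333…
lx·mx: 0, 0, 1.3442…, 3.0226…, 1.117067…, 0.0248… → R0 = 5.508667…
x·lx·mx: 0, 0, 2.6884…, 9.0678…, 4.468267…, 0.124… → Σ = 16.348467…
T = 16.348467… / 5.508667… = 2.967772… → 2.97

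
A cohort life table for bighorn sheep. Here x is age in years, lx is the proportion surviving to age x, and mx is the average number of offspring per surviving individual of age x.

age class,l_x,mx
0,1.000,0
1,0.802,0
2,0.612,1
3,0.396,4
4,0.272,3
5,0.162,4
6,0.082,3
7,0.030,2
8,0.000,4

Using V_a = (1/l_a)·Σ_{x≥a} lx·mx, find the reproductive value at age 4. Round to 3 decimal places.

lx·mx for x ≥ 4: 0.816, 0.648, 0.246, 0.06, 0 → sum = 1.77
V_4 = 1.77 / l_4 = 1.77 / 0.272 = 6.507353… → 6.507

6.507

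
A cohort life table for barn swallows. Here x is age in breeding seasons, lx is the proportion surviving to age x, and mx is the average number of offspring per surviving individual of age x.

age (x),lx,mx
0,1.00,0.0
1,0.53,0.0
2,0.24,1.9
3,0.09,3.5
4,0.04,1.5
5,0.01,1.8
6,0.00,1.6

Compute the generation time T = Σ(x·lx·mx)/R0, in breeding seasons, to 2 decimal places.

2.58

lx·mx: 0, 0, 0.456, 0.315, 0.06, 0.018, 0 → R0 = 0.849
x·lx·mx: 0, 0, 0.912, 0.945, 0.24, 0.09, 0 → Σ = 2.187
T = 2.187 / 0.849 = 2.575972… → 2.58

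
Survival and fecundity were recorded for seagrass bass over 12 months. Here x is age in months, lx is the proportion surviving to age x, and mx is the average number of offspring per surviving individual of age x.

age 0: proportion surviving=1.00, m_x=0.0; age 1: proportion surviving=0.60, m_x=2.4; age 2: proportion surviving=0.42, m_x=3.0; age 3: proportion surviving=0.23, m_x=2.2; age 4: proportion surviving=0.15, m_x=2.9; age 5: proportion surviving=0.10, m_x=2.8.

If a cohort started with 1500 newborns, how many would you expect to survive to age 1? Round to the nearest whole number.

900

Expected survivors = N0 · l_1 = 1500 × 0.60 = 900 → 900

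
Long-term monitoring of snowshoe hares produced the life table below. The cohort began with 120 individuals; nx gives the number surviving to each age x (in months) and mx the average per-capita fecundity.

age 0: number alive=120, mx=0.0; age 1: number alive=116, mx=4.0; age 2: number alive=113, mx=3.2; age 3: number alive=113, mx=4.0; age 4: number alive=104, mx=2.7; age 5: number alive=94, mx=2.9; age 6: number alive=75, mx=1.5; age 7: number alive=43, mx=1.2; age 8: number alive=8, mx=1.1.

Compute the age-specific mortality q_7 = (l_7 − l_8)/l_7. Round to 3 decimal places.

lx = nx/n0 = nx/120: 1, 0.96667…, 0.94167…, 0.94167…, 0.86667…, 0.78333…, 0.625, 0.35833…, 0.06667…
q_7 = (l_7 − l_8) / l_7 = (0.358333… − 0.066667…) / 0.358333…
     = 0.291667… / 0.358333… = 0.813953… → 0.814

0.814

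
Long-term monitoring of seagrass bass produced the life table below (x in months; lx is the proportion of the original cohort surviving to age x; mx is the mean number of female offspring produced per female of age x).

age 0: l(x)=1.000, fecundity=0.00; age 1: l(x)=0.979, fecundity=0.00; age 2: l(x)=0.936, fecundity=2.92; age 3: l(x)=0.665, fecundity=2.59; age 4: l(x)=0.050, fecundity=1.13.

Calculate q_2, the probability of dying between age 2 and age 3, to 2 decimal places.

q_2 = (l_2 − l_3) / l_2 = (0.936 − 0.665) / 0.936
     = 0.271 / 0.936 = 0.28953… → 0.29

0.29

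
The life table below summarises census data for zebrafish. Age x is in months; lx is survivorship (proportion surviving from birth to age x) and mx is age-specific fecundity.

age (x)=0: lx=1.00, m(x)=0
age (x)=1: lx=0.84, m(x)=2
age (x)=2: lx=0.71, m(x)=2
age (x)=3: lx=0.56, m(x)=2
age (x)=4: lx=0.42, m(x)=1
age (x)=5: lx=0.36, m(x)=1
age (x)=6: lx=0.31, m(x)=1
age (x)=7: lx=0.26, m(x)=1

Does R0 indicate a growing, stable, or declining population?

growing

R0 = Σ lx·mx = 0 + 1.68 + 1.42 + 1.12 + 0.42 + 0.36 + 0.31 + 0.26 = 5.57
R0 > 1, so the population is growing.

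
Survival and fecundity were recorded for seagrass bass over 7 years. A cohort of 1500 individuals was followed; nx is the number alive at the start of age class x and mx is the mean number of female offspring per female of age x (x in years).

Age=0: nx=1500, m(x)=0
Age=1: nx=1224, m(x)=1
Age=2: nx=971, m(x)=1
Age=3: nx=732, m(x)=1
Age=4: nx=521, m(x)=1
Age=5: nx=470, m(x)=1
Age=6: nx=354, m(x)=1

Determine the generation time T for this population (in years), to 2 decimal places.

lx = nx/n0 = nx/1500: 1, 0.816, 0.64733…, 0.488, 0.34733…, 0.31333…, 0.236
lx·mx: 0, 0.816, 0.647333…, 0.488, 0.347333…, 0.313333…, 0.236 → R0 = 2.848…
x·lx·mx: 0, 0.816, 1.294667…, 1.464, 1.389333…, 1.566667…, 1.416 → Σ = 7.946667…
T = 7.946667… / 2.848… = 2.790262… → 2.79

2.79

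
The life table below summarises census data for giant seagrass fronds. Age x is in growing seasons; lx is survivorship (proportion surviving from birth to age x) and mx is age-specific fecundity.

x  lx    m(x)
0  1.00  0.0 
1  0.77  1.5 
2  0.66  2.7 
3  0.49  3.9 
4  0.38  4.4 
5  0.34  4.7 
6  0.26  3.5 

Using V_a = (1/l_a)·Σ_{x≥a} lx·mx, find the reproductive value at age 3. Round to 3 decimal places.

12.431

lx·mx for x ≥ 3: 1.911, 1.672, 1.598, 0.91 → sum = 6.091
V_3 = 6.091 / l_3 = 6.091 / 0.49 = 12.430612… → 12.431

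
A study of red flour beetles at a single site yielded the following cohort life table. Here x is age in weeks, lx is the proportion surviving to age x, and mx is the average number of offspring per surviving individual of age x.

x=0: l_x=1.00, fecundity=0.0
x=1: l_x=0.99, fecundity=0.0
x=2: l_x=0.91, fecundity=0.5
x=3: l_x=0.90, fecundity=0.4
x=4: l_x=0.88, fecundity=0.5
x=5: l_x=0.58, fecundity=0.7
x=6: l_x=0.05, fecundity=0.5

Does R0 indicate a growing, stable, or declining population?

R0 = Σ lx·mx = 0 + 0 + 0.455 + 0.36 + 0.44 + 0.406 + 0.025 = 1.686
R0 > 1, so the population is growing.

growing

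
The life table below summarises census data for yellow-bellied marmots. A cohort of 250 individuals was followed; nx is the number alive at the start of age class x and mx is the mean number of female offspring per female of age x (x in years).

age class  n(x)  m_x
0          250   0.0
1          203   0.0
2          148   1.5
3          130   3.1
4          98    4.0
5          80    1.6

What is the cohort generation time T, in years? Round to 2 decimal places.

lx = nx/n0 = nx/250: 1, 0.812, 0.592, 0.52, 0.392, 0.32
lx·mx: 0, 0, 0.888, 1.612, 1.568, 0.512 → R0 = 4.58
x·lx·mx: 0, 0, 1.776, 4.836, 6.272, 2.56 → Σ = 15.444
T = 15.444 / 4.58 = 3.372052… → 3.37

3.37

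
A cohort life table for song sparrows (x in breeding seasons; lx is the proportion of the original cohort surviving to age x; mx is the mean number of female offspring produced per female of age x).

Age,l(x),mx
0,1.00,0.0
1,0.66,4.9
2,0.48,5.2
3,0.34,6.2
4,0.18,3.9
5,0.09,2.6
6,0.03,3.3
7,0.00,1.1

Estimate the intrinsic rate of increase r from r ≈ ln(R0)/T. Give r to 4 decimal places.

1.0130

R0 = Σ lx·mx = 0 + 3.234 + 2.496 + 2.108 + 0.702 + 0.234 + 0.099 + 0 = 8.873
Σ x·lx·mx = 19.122; T = 19.122/8.873 = 2.15508…
r ≈ ln(R0)/T = ln(8.873)/2.15508… = 1.012963… → 1.0130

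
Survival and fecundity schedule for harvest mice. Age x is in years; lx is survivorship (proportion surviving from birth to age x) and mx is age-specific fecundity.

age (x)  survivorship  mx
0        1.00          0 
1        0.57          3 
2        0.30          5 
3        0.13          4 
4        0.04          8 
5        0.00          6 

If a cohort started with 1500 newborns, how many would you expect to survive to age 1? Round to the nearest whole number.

855

Expected survivors = N0 · l_1 = 1500 × 0.57 = 855 → 855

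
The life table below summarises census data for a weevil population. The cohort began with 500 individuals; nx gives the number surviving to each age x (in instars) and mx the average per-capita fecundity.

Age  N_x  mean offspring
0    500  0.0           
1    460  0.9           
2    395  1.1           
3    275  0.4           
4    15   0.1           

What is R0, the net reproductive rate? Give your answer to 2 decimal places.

lx = nx/n0 = nx/500: 1, 0.92, 0.79, 0.55, 0.03
lx·mx by age: 0, 0.828, 0.869, 0.22, 0.003
R0 = Σ lx·mx = 1.92 → 1.92

1.92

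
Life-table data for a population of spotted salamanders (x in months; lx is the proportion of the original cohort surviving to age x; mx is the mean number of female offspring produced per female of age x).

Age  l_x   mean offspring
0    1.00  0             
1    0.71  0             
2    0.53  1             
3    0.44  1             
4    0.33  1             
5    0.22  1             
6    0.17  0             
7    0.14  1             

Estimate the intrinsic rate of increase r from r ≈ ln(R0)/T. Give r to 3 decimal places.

0.146

R0 = Σ lx·mx = 0 + 0 + 0.53 + 0.44 + 0.33 + 0.22 + 0 + 0.14 = 1.66
Σ x·lx·mx = 5.78; T = 5.78/1.66 = 3.48193…
r ≈ ln(R0)/T = ln(1.66)/3.48193… = 0.14556… → 0.146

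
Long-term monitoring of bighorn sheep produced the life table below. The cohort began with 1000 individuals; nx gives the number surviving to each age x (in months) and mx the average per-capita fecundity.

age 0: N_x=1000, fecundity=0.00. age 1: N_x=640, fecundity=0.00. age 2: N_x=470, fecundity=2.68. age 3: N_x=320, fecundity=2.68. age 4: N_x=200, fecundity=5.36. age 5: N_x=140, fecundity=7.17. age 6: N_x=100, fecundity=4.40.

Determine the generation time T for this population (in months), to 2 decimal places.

3.68

lx = nx/n0 = nx/1000: 1, 0.64, 0.47, 0.32, 0.2, 0.14, 0.1
lx·mx: 0, 0, 1.2596, 0.8576, 1.072, 1.0038, 0.44 → R0 = 4.633
x·lx·mx: 0, 0, 2.5192, 2.5728, 4.288, 5.019, 2.64 → Σ = 17.039
T = 17.039 / 4.633 = 3.677747… → 3.68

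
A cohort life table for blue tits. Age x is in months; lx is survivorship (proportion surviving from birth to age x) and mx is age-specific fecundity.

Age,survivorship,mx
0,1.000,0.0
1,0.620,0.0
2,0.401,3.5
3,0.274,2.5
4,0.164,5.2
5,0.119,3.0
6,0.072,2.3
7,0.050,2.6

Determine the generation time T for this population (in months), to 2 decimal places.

lx·mx: 0, 0, 1.4035, 0.685, 0.8528, 0.357, 0.1656, 0.13 → R0 = 3.5939
x·lx·mx: 0, 0, 2.807, 2.055, 3.4112, 1.785, 0.9936, 0.91 → Σ = 11.9618
T = 11.9618 / 3.5939 = 3.328362… → 3.33

3.33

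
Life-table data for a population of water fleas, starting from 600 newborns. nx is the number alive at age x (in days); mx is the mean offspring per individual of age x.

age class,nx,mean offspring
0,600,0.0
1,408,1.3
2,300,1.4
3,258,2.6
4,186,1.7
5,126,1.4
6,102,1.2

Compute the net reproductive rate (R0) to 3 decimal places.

3.727

lx = nx/n0 = nx/600: 1, 0.68, 0.5, 0.43, 0.31, 0.21, 0.17
lx·mx by age: 0, 0.884, 0.7, 1.118, 0.527, 0.294, 0.204
R0 = Σ lx·mx = 3.727 → 3.727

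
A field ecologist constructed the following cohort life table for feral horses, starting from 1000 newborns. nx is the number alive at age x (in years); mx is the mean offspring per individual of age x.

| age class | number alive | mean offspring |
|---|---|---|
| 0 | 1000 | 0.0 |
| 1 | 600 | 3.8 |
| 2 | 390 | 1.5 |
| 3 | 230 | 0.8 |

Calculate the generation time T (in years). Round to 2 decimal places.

lx = nx/n0 = nx/1000: 1, 0.6, 0.39, 0.23
lx·mx: 0, 2.28, 0.585, 0.184 → R0 = 3.049
x·lx·mx: 0, 2.28, 1.17, 0.552 → Σ = 4.002
T = 4.002 / 3.049 = 1.312561… → 1.31

1.31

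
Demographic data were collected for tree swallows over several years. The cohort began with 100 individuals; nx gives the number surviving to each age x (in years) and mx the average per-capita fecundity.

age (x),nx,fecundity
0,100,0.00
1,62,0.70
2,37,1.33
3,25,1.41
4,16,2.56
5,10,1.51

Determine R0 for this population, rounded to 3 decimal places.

1.839

lx = nx/n0 = nx/100: 1, 0.62, 0.37, 0.25, 0.16, 0.1
lx·mx by age: 0, 0.434, 0.4921, 0.3525, 0.4096, 0.151
R0 = Σ lx·mx = 1.8392 → 1.839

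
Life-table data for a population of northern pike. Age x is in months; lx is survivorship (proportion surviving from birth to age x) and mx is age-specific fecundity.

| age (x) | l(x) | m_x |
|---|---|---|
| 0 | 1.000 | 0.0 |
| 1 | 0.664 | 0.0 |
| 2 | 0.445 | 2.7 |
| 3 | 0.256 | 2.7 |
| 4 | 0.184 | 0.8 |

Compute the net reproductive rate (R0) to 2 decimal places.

lx·mx by age: 0, 0, 1.2015, 0.6912, 0.1472
R0 = Σ lx·mx = 2.0399 → 2.04

2.04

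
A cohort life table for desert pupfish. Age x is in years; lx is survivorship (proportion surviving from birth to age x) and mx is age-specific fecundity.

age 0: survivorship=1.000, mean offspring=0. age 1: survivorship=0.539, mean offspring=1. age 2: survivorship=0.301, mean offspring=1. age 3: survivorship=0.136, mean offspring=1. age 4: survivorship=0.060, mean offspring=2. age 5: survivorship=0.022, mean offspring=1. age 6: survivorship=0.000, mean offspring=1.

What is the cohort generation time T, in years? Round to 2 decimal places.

1.91

lx·mx: 0, 0.539, 0.301, 0.136, 0.12, 0.022, 0 → R0 = 1.118
x·lx·mx: 0, 0.539, 0.602, 0.408, 0.48, 0.11, 0 → Σ = 2.139
T = 2.139 / 1.118 = 1.913238… → 1.91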